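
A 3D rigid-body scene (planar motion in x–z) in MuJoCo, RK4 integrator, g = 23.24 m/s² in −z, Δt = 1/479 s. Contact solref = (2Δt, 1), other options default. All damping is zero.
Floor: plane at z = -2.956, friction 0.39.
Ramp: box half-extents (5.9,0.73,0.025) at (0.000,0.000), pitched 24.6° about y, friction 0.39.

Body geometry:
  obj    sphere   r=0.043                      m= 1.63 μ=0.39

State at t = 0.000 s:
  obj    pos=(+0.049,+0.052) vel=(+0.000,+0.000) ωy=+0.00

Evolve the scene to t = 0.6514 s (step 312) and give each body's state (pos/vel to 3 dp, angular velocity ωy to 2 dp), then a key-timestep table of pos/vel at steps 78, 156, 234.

State at t = 0.6514 s:
  obj    pos=(+1.382,-0.558) vel=(+4.093,-1.874) ωy=+104.66

Key-timestep trajectory:
   step    t(s)  obj.x    obj.z    obj.vx   obj.vz 
     78  0.1628   +0.132  +0.014  +1.023  -0.468
    156  0.3257   +0.382  -0.100  +2.046  -0.937
    234  0.4885   +0.799  -0.291  +3.069  -1.405


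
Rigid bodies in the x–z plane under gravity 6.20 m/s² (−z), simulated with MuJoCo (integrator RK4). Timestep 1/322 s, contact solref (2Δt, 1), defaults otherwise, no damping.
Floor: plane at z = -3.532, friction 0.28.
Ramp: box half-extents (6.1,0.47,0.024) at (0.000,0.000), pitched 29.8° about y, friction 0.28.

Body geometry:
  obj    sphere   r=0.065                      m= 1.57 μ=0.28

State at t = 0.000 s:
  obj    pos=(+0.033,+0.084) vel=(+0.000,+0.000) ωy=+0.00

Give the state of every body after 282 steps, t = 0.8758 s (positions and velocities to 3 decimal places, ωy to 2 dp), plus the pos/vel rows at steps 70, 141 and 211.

State at t = 0.8758 s:
  obj    pos=(+0.765,-0.336) vel=(+1.673,-0.958) ωy=+29.65

Key-timestep trajectory:
   step    t(s)  obj.x    obj.z    obj.vx   obj.vz 
     70  0.2174   +0.078  +0.058  +0.415  -0.238
    141  0.4379   +0.216  -0.021  +0.836  -0.479
    211  0.6553   +0.443  -0.151  +1.252  -0.717


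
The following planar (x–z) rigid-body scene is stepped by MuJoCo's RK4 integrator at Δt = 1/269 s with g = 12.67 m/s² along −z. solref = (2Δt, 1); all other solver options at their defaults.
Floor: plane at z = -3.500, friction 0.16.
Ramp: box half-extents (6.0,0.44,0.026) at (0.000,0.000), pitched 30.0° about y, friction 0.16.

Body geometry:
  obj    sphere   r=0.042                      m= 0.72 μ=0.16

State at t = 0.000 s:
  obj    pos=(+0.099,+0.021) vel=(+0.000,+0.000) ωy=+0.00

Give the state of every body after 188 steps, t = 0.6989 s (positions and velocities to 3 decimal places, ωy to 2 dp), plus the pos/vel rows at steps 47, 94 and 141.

State at t = 0.6989 s:
  obj    pos=(+1.069,-0.539) vel=(+2.774,-1.602) ωy=+72.87

Key-timestep trajectory:
   step    t(s)  obj.x    obj.z    obj.vx   obj.vz 
     47  0.1747   +0.160  -0.014  +0.690  -0.415
     94  0.3494   +0.342  -0.119  +1.386  -0.805
    141  0.5242   +0.645  -0.294  +2.085  -1.191


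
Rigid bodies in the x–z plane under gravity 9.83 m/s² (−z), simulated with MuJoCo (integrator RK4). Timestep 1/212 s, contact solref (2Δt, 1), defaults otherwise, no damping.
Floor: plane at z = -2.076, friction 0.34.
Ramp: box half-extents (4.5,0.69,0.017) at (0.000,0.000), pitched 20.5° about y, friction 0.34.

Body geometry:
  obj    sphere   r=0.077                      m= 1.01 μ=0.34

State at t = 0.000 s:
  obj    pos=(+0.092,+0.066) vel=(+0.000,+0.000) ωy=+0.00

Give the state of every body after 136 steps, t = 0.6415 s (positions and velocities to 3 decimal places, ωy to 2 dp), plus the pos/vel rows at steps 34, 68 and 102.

State at t = 0.6415 s:
  obj    pos=(+0.566,-0.111) vel=(+1.478,-0.552) ωy=+20.48

Key-timestep trajectory:
   step    t(s)  obj.x    obj.z    obj.vx   obj.vz 
     34  0.1604   +0.122  +0.055  +0.370  -0.138
     68  0.3208   +0.211  +0.022  +0.739  -0.276
    102  0.4811   +0.359  -0.034  +1.108  -0.414


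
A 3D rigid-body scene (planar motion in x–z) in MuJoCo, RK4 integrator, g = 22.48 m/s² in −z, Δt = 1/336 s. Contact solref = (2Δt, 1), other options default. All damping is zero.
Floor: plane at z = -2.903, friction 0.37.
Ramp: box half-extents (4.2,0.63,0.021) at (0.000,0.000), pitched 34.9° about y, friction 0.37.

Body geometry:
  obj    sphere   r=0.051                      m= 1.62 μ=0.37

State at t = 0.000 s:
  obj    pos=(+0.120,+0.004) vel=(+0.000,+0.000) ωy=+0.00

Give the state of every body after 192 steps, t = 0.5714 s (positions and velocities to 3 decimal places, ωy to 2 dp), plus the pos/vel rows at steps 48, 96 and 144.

State at t = 0.5714 s:
  obj    pos=(+1.350,-0.854) vel=(+4.306,-3.004) ωy=+102.92

Key-timestep trajectory:
   step    t(s)  obj.x    obj.z    obj.vx   obj.vz 
     48  0.1429   +0.197  -0.050  +1.077  -0.751
     96  0.2857   +0.428  -0.211  +2.153  -1.502
    144  0.4286   +0.812  -0.479  +3.229  -2.253


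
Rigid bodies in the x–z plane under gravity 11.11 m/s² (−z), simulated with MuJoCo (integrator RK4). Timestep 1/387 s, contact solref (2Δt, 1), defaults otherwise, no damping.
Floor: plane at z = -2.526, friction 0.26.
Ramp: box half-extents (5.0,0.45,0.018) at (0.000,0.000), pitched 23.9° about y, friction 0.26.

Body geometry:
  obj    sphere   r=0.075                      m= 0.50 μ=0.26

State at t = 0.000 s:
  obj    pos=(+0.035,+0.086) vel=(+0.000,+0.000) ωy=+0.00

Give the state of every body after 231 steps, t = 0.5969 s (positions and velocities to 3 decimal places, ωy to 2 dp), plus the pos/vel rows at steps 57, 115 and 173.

State at t = 0.5969 s:
  obj    pos=(+0.559,-0.146) vel=(+1.755,-0.778) ωy=+25.58

Key-timestep trajectory:
   step    t(s)  obj.x    obj.z    obj.vx   obj.vz 
     57  0.1473   +0.067  +0.072  +0.433  -0.192
    115  0.2972   +0.165  +0.029  +0.874  -0.387
    173  0.4470   +0.329  -0.044  +1.314  -0.582


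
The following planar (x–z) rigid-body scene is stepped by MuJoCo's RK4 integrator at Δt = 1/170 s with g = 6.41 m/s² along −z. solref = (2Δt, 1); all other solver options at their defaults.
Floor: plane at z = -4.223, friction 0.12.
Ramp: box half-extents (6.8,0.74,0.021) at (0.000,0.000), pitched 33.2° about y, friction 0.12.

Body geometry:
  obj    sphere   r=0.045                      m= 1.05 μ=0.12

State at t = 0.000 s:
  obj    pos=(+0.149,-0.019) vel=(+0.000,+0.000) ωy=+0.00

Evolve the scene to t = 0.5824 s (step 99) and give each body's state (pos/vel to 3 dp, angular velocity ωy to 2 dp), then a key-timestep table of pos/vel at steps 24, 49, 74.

State at t = 0.5824 s:
  obj    pos=(+0.556,-0.285) vel=(+1.402,-0.903) ωy=+20.90

Key-timestep trajectory:
   step    t(s)  obj.x    obj.z    obj.vx   obj.vz 
     24  0.1412   +0.173  -0.034  +0.345  -0.208
     49  0.2882   +0.249  -0.084  +0.688  -0.460
     74  0.4353   +0.376  -0.167  +1.038  -0.695


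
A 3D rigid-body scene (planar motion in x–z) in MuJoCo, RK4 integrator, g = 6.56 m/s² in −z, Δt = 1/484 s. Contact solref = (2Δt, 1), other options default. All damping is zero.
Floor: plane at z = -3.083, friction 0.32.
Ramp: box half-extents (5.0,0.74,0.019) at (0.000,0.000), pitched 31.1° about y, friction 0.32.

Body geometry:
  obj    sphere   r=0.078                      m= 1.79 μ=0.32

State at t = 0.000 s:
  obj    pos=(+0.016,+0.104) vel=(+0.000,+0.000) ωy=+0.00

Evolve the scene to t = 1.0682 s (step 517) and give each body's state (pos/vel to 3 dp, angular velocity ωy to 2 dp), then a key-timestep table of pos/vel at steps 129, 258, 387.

State at t = 1.0682 s:
  obj    pos=(+1.198,-0.610) vel=(+2.214,-1.335) ωy=+33.14

Key-timestep trajectory:
   step    t(s)  obj.x    obj.z    obj.vx   obj.vz 
    129  0.2665   +0.090  +0.059  +0.552  -0.333
    258  0.5331   +0.310  -0.074  +1.105  -0.666
    387  0.7996   +0.678  -0.296  +1.657  -1.000


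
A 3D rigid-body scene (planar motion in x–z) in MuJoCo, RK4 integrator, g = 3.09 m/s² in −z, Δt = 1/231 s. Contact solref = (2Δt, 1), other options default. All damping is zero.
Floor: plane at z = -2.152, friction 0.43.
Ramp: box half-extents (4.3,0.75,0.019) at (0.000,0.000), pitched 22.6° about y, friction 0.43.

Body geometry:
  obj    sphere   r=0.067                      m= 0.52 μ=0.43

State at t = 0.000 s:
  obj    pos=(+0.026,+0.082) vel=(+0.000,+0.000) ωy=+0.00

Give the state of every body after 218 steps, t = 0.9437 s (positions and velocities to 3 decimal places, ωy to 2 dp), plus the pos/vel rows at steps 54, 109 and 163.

State at t = 0.9437 s:
  obj    pos=(+0.375,-0.063) vel=(+0.739,-0.308) ωy=+11.95

Key-timestep trajectory:
   step    t(s)  obj.x    obj.z    obj.vx   obj.vz 
     54  0.2338   +0.048  +0.073  +0.183  -0.076
    109  0.4719   +0.113  +0.046  +0.370  -0.154
    163  0.7056   +0.221  +0.001  +0.553  -0.230


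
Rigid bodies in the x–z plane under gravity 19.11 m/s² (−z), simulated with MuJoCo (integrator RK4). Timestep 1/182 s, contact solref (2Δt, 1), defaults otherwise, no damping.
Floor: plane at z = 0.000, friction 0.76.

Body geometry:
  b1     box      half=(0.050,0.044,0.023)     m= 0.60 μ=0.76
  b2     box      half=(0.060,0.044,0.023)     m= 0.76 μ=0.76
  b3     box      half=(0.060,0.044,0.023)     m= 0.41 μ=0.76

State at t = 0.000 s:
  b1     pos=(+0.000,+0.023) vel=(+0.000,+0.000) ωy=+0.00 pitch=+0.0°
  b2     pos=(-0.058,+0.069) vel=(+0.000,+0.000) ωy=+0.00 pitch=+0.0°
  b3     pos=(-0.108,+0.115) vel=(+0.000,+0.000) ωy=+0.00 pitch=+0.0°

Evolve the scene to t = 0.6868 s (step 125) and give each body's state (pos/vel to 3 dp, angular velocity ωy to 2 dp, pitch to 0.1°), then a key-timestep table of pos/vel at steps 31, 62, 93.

State at t = 0.6868 s:
  b1     pos=(+0.001,+0.023) vel=(+0.001,+0.000) ωy=+0.00 pitch=+0.0°
  b2     pos=(-0.070,+0.058) vel=(+0.000,-0.001) ωy=+0.03 pitch=-43.3°
  b3     pos=(-0.142,+0.056) vel=(+0.000,+0.000) ωy=+0.01 pitch=-40.6°

Key-timestep trajectory:
   step    t(s)  b1.x    b1.z    b1.vx   b1.vz   b2.x    b2.z    b2.vx   b2.vz   b3.x    b3.z    b3.vx   b3.vz 
     31  0.1703   +0.000  +0.023  +0.000  +0.000   -0.073  +0.059  +0.122  -0.036   -0.144  +0.057  +0.075  -0.011
     62  0.3407   +0.000  +0.023  +0.001  +0.000   -0.070  +0.058  +0.000  -0.001   -0.142  +0.057  +0.000  +0.000
     93  0.5110   +0.001  +0.023  +0.001  +0.000   -0.070  +0.058  +0.000  -0.001   -0.142  +0.057  +0.000  +0.000


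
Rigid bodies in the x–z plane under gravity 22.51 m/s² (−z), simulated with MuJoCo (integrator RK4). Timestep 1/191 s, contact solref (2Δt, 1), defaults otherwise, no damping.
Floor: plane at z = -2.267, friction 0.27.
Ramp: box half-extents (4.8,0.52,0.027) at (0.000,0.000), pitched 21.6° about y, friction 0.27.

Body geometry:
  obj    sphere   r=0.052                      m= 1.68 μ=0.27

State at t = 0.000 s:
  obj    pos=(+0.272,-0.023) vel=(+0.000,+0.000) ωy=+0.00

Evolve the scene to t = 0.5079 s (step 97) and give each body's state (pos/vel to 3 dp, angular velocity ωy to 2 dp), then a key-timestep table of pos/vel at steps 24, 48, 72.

State at t = 0.5079 s:
  obj    pos=(+0.982,-0.304) vel=(+2.795,-1.107) ωy=+57.79

Key-timestep trajectory:
   step    t(s)  obj.x    obj.z    obj.vx   obj.vz 
     24  0.1257   +0.316  -0.040  +0.692  -0.274
     48  0.2513   +0.446  -0.092  +1.383  -0.548
     72  0.3770   +0.663  -0.178  +2.075  -0.821


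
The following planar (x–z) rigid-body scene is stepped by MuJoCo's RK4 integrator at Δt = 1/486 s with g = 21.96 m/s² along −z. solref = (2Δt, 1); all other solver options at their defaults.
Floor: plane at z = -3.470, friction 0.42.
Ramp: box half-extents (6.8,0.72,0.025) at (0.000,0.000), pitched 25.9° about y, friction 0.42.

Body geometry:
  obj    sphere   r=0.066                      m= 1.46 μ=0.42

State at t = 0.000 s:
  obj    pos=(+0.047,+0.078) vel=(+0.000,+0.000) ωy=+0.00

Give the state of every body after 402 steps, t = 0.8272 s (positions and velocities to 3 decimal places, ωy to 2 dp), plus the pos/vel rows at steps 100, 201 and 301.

State at t = 0.8272 s:
  obj    pos=(+2.156,-0.946) vel=(+5.098,-2.476) ωy=+85.86

Key-timestep trajectory:
   step    t(s)  obj.x    obj.z    obj.vx   obj.vz 
    100  0.2058   +0.178  +0.015  +1.268  -0.616
    201  0.4136   +0.574  -0.178  +2.549  -1.238
    301  0.6193   +1.229  -0.496  +3.817  -1.854


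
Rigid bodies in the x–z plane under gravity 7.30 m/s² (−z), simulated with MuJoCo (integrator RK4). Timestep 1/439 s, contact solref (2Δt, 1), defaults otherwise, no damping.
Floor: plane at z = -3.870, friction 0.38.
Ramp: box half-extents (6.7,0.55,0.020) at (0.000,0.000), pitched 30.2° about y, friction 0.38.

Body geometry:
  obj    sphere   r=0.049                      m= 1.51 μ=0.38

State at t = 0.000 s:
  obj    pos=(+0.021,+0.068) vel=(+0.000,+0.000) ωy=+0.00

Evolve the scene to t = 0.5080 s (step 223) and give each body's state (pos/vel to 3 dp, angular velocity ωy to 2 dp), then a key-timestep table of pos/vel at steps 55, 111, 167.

State at t = 0.5080 s:
  obj    pos=(+0.313,-0.103) vel=(+1.152,-0.670) ωy=+27.19

Key-timestep trajectory:
   step    t(s)  obj.x    obj.z    obj.vx   obj.vz 
     55  0.1253   +0.039  +0.057  +0.284  -0.165
    111  0.2528   +0.093  +0.025  +0.573  -0.334
    167  0.3804   +0.185  -0.028  +0.862  -0.502


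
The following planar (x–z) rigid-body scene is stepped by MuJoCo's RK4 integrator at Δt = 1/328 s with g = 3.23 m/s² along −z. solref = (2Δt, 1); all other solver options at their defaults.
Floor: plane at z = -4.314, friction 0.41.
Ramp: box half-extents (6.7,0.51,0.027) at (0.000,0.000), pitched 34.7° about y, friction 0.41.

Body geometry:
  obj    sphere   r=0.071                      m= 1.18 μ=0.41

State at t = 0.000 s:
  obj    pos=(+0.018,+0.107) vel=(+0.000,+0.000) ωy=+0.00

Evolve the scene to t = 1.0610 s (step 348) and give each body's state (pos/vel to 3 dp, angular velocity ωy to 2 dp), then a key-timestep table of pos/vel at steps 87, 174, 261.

State at t = 1.0610 s:
  obj    pos=(+0.626,-0.314) vel=(+1.146,-0.793) ωy=+19.62

Key-timestep trajectory:
   step    t(s)  obj.x    obj.z    obj.vx   obj.vz 
     87  0.2652   +0.056  +0.080  +0.286  -0.198
    174  0.5305   +0.170  +0.002  +0.573  -0.397
    261  0.7957   +0.360  -0.130  +0.859  -0.595


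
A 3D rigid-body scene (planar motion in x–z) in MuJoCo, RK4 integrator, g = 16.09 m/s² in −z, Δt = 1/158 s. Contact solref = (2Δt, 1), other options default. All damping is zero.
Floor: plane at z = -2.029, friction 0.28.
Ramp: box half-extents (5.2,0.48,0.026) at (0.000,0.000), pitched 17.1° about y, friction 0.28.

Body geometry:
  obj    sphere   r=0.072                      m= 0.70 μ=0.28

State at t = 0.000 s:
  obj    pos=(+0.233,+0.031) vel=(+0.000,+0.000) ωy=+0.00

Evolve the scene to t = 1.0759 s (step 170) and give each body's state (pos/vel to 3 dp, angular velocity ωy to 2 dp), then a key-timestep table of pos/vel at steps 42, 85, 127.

State at t = 1.0759 s:
  obj    pos=(+2.103,-0.544) vel=(+3.475,-1.069) ωy=+50.49

Key-timestep trajectory:
   step    t(s)  obj.x    obj.z    obj.vx   obj.vz 
     42  0.2658   +0.347  -0.004  +0.859  -0.264
     85  0.5380   +0.700  -0.113  +1.738  -0.535
    127  0.8038   +1.277  -0.290  +2.596  -0.799


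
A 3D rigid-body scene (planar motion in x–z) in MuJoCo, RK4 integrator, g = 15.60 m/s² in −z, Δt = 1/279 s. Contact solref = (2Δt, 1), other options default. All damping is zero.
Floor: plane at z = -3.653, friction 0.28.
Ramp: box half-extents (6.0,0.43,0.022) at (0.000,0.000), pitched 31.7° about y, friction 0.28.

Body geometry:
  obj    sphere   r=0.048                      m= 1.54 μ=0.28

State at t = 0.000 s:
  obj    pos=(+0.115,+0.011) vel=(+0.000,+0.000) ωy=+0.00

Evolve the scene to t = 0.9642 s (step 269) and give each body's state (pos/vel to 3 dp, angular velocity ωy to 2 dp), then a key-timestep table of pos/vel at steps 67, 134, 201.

State at t = 0.9642 s:
  obj    pos=(+2.431,-1.419) vel=(+4.803,-2.967) ωy=+117.59

Key-timestep trajectory:
   step    t(s)  obj.x    obj.z    obj.vx   obj.vz 
     67  0.2401   +0.259  -0.078  +1.197  -0.739
    134  0.4803   +0.690  -0.344  +2.393  -1.478
    201  0.7204   +1.408  -0.787  +3.589  -2.217


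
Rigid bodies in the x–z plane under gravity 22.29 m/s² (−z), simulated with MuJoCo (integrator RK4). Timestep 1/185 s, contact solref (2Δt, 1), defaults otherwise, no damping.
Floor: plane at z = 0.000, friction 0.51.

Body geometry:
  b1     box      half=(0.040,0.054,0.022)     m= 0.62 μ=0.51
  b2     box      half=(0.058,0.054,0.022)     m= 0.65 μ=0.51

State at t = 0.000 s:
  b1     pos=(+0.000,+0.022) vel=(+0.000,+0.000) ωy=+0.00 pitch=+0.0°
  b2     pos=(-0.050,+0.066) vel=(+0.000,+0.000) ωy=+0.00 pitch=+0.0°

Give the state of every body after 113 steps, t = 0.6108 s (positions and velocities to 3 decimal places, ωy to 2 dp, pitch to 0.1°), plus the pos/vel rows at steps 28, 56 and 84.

State at t = 0.6108 s:
  b1     pos=(+0.000,+0.022) vel=(+0.001,+0.000) ωy=+0.00 pitch=+0.0°
  b2     pos=(-0.061,+0.054) vel=(-0.001,-0.001) ωy=+0.03 pitch=-40.4°

Key-timestep trajectory:
   step    t(s)  b1.x    b1.z    b1.vx   b1.vz   b2.x    b2.z    b2.vx   b2.vz 
     28  0.1514   +0.000  +0.022  +0.000  +0.000   -0.064  +0.056  +0.124  -0.039
     56  0.3027   +0.000  +0.022  +0.001  +0.000   -0.061  +0.055  -0.001  -0.001
     84  0.4541   +0.000  +0.022  +0.001  +0.000   -0.061  +0.054  -0.001  -0.001


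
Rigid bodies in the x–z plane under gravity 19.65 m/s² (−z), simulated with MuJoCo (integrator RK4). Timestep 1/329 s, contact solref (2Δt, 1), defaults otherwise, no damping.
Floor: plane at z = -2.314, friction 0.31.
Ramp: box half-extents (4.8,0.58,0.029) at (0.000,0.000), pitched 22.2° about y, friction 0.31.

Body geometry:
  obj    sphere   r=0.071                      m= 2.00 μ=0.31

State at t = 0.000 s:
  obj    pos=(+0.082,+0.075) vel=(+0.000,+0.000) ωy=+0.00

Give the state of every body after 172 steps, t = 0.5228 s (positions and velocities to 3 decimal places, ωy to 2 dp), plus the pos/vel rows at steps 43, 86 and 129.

State at t = 0.5228 s:
  obj    pos=(+0.753,-0.199) vel=(+2.567,-1.048) ωy=+39.04

Key-timestep trajectory:
   step    t(s)  obj.x    obj.z    obj.vx   obj.vz 
     43  0.1307   +0.124  +0.057  +0.642  -0.262
     86  0.2614   +0.250  +0.006  +1.284  -0.524
    129  0.3921   +0.459  -0.079  +1.925  -0.786


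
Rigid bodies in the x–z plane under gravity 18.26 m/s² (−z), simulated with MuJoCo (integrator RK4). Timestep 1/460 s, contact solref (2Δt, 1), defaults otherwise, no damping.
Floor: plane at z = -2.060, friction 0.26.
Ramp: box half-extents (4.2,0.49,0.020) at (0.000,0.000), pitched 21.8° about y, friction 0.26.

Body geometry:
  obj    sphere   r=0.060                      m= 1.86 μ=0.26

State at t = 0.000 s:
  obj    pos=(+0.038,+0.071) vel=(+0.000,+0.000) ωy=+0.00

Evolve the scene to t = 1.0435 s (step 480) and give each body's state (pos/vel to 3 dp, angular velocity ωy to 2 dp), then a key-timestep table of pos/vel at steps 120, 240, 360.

State at t = 1.0435 s:
  obj    pos=(+2.487,-0.908) vel=(+4.693,-1.877) ωy=+84.23

Key-timestep trajectory:
   step    t(s)  obj.x    obj.z    obj.vx   obj.vz 
    120  0.2609   +0.191  +0.010  +1.173  -0.469
    240  0.5217   +0.650  -0.174  +2.347  -0.939
    360  0.7826   +1.415  -0.480  +3.520  -1.408


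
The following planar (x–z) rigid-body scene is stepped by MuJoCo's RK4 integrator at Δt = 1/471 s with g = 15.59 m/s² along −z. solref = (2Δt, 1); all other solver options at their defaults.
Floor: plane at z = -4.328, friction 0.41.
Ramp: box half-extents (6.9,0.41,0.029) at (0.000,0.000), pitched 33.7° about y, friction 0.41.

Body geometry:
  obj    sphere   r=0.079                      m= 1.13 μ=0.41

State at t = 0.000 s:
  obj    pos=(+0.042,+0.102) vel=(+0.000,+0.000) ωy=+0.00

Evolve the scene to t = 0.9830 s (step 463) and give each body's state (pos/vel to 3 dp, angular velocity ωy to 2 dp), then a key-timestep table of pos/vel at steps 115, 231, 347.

State at t = 0.9830 s:
  obj    pos=(+2.526,-1.555) vel=(+5.053,-3.370) ωy=+76.88

Key-timestep trajectory:
   step    t(s)  obj.x    obj.z    obj.vx   obj.vz 
    115  0.2442   +0.195  +0.000  +1.255  -0.837
    231  0.4904   +0.660  -0.311  +2.521  -1.681
    347  0.7367   +1.437  -0.829  +3.787  -2.526


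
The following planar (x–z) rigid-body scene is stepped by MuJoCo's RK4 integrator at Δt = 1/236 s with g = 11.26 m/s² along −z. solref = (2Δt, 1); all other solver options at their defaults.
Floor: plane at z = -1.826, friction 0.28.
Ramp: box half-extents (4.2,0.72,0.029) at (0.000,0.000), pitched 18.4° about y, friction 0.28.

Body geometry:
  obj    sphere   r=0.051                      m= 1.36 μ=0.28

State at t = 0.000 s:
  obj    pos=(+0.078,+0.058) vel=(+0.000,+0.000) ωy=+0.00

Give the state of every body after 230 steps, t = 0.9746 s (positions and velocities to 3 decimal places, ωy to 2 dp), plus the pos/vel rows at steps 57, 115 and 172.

State at t = 0.9746 s:
  obj    pos=(+1.222,-0.322) vel=(+2.348,-0.781) ωy=+48.51

Key-timestep trajectory:
   step    t(s)  obj.x    obj.z    obj.vx   obj.vz 
     57  0.2415   +0.148  +0.035  +0.582  -0.194
    115  0.4873   +0.364  -0.037  +1.174  -0.391
    172  0.7288   +0.718  -0.155  +1.756  -0.584


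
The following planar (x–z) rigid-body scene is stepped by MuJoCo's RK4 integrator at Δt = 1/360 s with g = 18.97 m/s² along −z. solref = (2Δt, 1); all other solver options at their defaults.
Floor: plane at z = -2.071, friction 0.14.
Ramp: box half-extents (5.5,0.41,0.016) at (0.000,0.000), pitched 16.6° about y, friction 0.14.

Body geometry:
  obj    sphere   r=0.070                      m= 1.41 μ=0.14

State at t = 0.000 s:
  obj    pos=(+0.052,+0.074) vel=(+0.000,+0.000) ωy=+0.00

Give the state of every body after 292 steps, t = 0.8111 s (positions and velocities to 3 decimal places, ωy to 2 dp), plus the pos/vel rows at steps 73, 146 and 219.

State at t = 0.8111 s:
  obj    pos=(+1.273,-0.290) vel=(+3.009,-0.897) ωy=+44.85

Key-timestep trajectory:
   step    t(s)  obj.x    obj.z    obj.vx   obj.vz 
     73  0.2028   +0.128  +0.051  +0.752  -0.224
    146  0.4056   +0.357  -0.017  +1.505  -0.449
    219  0.6083   +0.739  -0.130  +2.257  -0.673


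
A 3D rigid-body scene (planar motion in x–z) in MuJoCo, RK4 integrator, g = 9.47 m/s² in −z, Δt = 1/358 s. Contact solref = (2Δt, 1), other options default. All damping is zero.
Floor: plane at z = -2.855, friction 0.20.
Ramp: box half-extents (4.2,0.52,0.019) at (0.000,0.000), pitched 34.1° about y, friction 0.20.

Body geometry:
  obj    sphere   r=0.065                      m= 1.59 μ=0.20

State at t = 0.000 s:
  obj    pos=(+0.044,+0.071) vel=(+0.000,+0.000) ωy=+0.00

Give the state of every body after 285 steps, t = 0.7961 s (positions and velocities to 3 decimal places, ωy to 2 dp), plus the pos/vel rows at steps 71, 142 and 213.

State at t = 0.7961 s:
  obj    pos=(+1.040,-0.603) vel=(+2.500,-1.693) ωy=+46.44

Key-timestep trajectory:
   step    t(s)  obj.x    obj.z    obj.vx   obj.vz 
     71  0.1983   +0.106  +0.029  +0.623  -0.422
    142  0.3966   +0.292  -0.096  +1.246  -0.843
    213  0.5950   +0.601  -0.305  +1.869  -1.265


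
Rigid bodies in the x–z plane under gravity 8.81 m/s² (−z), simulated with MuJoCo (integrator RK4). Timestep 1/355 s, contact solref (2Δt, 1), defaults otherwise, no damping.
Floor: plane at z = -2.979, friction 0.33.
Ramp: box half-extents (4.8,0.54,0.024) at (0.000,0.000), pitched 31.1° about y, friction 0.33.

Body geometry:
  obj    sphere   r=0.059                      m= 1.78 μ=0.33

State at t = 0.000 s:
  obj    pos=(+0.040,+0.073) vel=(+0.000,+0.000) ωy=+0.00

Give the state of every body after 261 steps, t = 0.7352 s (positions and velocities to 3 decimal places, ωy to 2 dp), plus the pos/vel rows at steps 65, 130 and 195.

State at t = 0.7352 s:
  obj    pos=(+0.792,-0.381) vel=(+2.046,-1.234) ωy=+40.50

Key-timestep trajectory:
   step    t(s)  obj.x    obj.z    obj.vx   obj.vz 
     65  0.1831   +0.087  +0.045  +0.510  -0.307
    130  0.3662   +0.227  -0.040  +1.019  -0.615
    195  0.5493   +0.460  -0.180  +1.529  -0.922


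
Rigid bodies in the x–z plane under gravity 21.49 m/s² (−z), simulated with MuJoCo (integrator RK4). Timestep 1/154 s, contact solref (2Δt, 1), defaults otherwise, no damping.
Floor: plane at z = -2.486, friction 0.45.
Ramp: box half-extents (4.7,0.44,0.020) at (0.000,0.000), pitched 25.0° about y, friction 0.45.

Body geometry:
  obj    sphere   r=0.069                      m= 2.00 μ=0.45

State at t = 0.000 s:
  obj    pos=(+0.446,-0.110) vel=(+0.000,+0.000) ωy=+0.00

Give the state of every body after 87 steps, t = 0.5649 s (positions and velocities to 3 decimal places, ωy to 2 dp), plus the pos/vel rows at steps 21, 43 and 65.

State at t = 0.5649 s:
  obj    pos=(+1.384,-0.547) vel=(+3.321,-1.549) ωy=+53.10

Key-timestep trajectory:
   step    t(s)  obj.x    obj.z    obj.vx   obj.vz 
     21  0.1364   +0.501  -0.135  +0.802  -0.374
     43  0.2792   +0.675  -0.217  +1.642  -0.766
     65  0.4221   +0.970  -0.354  +2.482  -1.157


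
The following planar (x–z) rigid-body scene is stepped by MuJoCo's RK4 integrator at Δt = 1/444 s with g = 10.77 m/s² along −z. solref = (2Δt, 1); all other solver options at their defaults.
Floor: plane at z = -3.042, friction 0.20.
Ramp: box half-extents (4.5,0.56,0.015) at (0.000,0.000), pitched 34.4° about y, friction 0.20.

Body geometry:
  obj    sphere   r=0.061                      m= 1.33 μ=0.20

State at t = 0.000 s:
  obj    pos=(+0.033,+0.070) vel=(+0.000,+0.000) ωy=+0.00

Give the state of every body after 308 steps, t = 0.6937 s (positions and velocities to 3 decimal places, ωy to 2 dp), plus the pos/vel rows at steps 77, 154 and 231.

State at t = 0.6937 s:
  obj    pos=(+0.896,-0.521) vel=(+2.488,-1.703) ωy=+49.41

Key-timestep trajectory:
   step    t(s)  obj.x    obj.z    obj.vx   obj.vz 
     77  0.1734   +0.087  +0.033  +0.622  -0.426
    154  0.3468   +0.249  -0.078  +1.244  -0.852
    231  0.5203   +0.518  -0.263  +1.866  -1.278


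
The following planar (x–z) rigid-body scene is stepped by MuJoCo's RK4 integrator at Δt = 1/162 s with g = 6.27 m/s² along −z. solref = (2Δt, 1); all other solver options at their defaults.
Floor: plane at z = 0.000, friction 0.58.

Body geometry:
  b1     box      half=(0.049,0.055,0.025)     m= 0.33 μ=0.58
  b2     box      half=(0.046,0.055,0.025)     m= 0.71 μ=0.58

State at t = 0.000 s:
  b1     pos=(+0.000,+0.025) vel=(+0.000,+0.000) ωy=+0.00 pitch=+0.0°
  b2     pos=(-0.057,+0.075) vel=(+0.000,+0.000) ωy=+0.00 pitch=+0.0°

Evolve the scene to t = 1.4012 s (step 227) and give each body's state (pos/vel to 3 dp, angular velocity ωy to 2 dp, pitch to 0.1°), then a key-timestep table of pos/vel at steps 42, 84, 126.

State at t = 1.4012 s:
  b1     pos=(+0.000,+0.025) vel=(+0.000,+0.000) ωy=+0.00 pitch=+0.0°
  b2     pos=(-0.102,+0.046) vel=(+0.000,+0.000) ωy=+0.00 pitch=-90.0°

Key-timestep trajectory:
   step    t(s)  b1.x    b1.z    b1.vx   b1.vz   b2.x    b2.z    b2.vx   b2.vz 
     42  0.2593   +0.000  +0.025  +0.000  +0.000   -0.085  +0.051  -0.242  +0.009
     84  0.5185   +0.000  +0.025  +0.000  +0.000   -0.116  +0.051  +0.035  -0.008
    126  0.7778   +0.000  +0.025  +0.000  +0.000   -0.101  +0.047  -0.104  -0.064


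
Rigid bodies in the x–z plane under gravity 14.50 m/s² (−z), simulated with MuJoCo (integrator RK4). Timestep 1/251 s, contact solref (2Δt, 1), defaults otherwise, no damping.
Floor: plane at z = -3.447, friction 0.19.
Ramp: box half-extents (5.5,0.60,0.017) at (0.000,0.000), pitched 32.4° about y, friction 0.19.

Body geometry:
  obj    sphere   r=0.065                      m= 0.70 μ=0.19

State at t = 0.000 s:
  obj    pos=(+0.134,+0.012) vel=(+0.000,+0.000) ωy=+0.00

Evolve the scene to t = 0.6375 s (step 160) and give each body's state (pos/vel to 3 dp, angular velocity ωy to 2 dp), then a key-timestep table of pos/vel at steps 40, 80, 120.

State at t = 0.6375 s:
  obj    pos=(+1.086,-0.592) vel=(+2.987,-1.896) ωy=+54.40

Key-timestep trajectory:
   step    t(s)  obj.x    obj.z    obj.vx   obj.vz 
     40  0.1594   +0.194  -0.026  +0.747  -0.474
     80  0.3187   +0.372  -0.139  +1.494  -0.948
    120  0.4781   +0.670  -0.328  +2.241  -1.422


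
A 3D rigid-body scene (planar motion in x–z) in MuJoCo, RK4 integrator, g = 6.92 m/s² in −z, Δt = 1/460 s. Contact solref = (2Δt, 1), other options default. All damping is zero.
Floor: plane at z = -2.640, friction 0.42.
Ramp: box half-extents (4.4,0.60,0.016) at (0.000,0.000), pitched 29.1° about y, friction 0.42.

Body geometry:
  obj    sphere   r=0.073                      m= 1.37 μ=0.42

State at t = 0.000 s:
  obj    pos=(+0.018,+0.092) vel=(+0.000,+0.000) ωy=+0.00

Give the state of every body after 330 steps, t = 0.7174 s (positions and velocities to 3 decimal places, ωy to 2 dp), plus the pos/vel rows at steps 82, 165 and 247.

State at t = 0.7174 s:
  obj    pos=(+0.559,-0.209) vel=(+1.507,-0.839) ωy=+23.62

Key-timestep trajectory:
   step    t(s)  obj.x    obj.z    obj.vx   obj.vz 
     82  0.1783   +0.051  +0.073  +0.374  -0.208
    165  0.3587   +0.153  +0.017  +0.753  -0.419
    247  0.5370   +0.321  -0.077  +1.128  -0.628


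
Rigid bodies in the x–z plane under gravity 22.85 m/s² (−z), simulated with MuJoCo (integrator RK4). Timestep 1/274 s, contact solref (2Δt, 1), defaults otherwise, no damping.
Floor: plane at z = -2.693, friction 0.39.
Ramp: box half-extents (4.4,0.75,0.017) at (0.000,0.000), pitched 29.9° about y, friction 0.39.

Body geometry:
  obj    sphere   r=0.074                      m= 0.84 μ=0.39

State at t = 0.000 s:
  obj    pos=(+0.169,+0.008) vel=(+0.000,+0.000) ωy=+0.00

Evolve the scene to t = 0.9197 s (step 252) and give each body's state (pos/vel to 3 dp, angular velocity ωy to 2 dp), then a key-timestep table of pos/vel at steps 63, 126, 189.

State at t = 0.9197 s:
  obj    pos=(+3.152,-1.708) vel=(+6.487,-3.730) ωy=+101.11

Key-timestep trajectory:
   step    t(s)  obj.x    obj.z    obj.vx   obj.vz 
     63  0.2299   +0.355  -0.099  +1.622  -0.933
    126  0.4599   +0.915  -0.421  +3.244  -1.865
    189  0.6898   +1.847  -0.957  +4.865  -2.798


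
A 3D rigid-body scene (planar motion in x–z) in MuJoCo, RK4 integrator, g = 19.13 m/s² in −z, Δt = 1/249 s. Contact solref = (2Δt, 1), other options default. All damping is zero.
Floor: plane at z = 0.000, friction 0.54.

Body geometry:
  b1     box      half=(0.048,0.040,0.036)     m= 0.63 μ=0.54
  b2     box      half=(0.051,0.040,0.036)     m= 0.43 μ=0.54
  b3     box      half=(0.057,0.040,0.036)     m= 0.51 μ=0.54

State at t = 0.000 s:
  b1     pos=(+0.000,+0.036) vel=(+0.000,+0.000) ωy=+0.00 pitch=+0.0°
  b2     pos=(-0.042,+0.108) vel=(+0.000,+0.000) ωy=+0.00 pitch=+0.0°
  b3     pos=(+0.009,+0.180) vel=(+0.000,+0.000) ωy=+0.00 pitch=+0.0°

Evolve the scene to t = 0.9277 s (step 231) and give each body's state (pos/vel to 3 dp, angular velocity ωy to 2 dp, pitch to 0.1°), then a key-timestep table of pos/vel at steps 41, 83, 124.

State at t = 0.9277 s:
  b1     pos=(+0.000,+0.036) vel=(+0.000,+0.000) ωy=+0.00 pitch=+0.0°
  b2     pos=(-0.042,+0.108) vel=(+0.000,+0.000) ωy=+0.00 pitch=+0.0°
  b3     pos=(+0.150,+0.036) vel=(+0.000,+0.000) ωy=+0.00 pitch=+180.0°

Key-timestep trajectory:
   step    t(s)  b1.x    b1.z    b1.vx   b1.vz   b2.x    b2.z    b2.vx   b2.vz   b3.x    b3.z    b3.vx   b3.vz 
     41  0.1647   +0.000  +0.036  +0.000  +0.000   -0.042  +0.108  +0.000  +0.000   +0.010  +0.180  +0.009  +0.000
     83  0.3333   +0.000  +0.036  +0.000  +0.000   -0.042  +0.108  -0.001  +0.000   +0.017  +0.179  +0.122  -0.027
    124  0.4980   +0.000  +0.036  +0.000  +0.000   -0.042  +0.108  +0.000  +0.000   +0.078  +0.123  +0.793  -0.452


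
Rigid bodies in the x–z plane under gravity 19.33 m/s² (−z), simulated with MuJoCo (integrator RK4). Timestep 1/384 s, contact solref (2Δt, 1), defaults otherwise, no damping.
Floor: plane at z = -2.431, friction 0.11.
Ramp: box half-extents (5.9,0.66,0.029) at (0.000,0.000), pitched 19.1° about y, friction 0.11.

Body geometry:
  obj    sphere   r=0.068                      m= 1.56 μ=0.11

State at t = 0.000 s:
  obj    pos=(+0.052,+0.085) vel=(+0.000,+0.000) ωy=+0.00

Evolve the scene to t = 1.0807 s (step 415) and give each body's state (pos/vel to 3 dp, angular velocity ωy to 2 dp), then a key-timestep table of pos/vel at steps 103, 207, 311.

State at t = 1.0807 s:
  obj    pos=(+2.545,-0.779) vel=(+4.614,-1.598) ωy=+71.79

Key-timestep trajectory:
   step    t(s)  obj.x    obj.z    obj.vx   obj.vz 
    103  0.2682   +0.206  +0.031  +1.145  -0.397
    207  0.5391   +0.672  -0.130  +2.302  -0.797
    311  0.8099   +1.452  -0.400  +3.458  -1.197


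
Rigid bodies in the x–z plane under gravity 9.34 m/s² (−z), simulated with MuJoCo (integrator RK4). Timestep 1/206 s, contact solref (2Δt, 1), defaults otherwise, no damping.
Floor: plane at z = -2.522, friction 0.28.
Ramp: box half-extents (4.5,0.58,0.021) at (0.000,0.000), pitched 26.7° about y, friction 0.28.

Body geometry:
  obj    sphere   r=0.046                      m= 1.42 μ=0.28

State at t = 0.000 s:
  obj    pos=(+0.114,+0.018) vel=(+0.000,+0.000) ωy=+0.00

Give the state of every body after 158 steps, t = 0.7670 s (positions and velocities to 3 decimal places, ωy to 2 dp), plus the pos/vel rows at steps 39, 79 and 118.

State at t = 0.7670 s:
  obj    pos=(+0.902,-0.379) vel=(+2.054,-1.033) ωy=+49.97

Key-timestep trajectory:
   step    t(s)  obj.x    obj.z    obj.vx   obj.vz 
     39  0.1893   +0.162  -0.006  +0.507  -0.255
     79  0.3835   +0.311  -0.081  +1.027  -0.517
    118  0.5728   +0.553  -0.203  +1.534  -0.772


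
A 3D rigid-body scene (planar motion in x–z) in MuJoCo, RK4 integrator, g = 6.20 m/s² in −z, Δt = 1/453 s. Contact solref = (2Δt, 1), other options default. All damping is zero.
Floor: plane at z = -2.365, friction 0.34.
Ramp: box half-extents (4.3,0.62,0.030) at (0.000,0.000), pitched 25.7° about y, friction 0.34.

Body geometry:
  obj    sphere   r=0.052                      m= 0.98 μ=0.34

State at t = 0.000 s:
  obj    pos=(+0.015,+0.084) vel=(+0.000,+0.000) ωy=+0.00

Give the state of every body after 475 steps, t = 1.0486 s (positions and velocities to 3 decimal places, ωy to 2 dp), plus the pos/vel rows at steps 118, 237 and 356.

State at t = 1.0486 s:
  obj    pos=(+0.966,-0.374) vel=(+1.815,-0.873) ωy=+38.72

Key-timestep trajectory:
   step    t(s)  obj.x    obj.z    obj.vx   obj.vz 
    118  0.2605   +0.074  +0.056  +0.451  -0.217
    237  0.5232   +0.252  -0.030  +0.905  -0.436
    356  0.7859   +0.549  -0.173  +1.360  -0.655


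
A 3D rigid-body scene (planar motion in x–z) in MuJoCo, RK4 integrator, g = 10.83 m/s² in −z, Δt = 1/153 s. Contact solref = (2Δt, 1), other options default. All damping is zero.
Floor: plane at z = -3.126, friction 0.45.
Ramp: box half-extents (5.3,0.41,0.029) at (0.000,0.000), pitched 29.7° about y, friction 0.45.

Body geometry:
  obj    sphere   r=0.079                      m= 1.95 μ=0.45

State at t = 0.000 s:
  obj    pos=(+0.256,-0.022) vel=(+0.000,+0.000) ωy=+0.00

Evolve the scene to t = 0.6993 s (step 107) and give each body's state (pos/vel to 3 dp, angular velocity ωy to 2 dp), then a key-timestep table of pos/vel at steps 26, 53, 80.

State at t = 0.6993 s:
  obj    pos=(+1.070,-0.486) vel=(+2.328,-1.328) ωy=+33.92

Key-timestep trajectory:
   step    t(s)  obj.x    obj.z    obj.vx   obj.vz 
     26  0.1699   +0.304  -0.049  +0.566  -0.323
     53  0.3464   +0.456  -0.136  +1.153  -0.658
     80  0.5229   +0.711  -0.281  +1.741  -0.993


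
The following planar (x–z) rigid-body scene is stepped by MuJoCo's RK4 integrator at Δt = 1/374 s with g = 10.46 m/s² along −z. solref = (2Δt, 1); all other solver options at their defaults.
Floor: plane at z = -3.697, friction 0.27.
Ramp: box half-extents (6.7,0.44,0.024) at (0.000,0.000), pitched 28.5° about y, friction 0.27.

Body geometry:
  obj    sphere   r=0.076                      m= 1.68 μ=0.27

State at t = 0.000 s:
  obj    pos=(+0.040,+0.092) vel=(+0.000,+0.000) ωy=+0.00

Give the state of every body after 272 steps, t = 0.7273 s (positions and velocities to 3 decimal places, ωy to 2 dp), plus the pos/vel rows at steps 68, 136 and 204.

State at t = 0.7273 s:
  obj    pos=(+0.869,-0.358) vel=(+2.279,-1.237) ωy=+34.11

Key-timestep trajectory:
   step    t(s)  obj.x    obj.z    obj.vx   obj.vz 
     68  0.1818   +0.092  +0.064  +0.570  -0.309
    136  0.3636   +0.247  -0.020  +1.139  -0.619
    204  0.5455   +0.506  -0.161  +1.709  -0.928


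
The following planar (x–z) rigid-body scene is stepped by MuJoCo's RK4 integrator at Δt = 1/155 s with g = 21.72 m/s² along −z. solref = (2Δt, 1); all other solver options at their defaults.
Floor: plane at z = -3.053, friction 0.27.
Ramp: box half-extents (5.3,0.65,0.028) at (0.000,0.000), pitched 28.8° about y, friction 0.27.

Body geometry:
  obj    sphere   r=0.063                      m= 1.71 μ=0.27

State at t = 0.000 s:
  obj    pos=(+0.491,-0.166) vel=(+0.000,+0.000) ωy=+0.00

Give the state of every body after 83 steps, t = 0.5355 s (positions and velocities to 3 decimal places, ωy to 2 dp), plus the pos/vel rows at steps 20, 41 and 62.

State at t = 0.5355 s:
  obj    pos=(+1.430,-0.682) vel=(+3.508,-1.928) ωy=+63.50

Key-timestep trajectory:
   step    t(s)  obj.x    obj.z    obj.vx   obj.vz 
     20  0.1290   +0.546  -0.196  +0.846  -0.465
     41  0.2645   +0.720  -0.292  +1.733  -0.953
     62  0.4000   +1.015  -0.454  +2.620  -1.440


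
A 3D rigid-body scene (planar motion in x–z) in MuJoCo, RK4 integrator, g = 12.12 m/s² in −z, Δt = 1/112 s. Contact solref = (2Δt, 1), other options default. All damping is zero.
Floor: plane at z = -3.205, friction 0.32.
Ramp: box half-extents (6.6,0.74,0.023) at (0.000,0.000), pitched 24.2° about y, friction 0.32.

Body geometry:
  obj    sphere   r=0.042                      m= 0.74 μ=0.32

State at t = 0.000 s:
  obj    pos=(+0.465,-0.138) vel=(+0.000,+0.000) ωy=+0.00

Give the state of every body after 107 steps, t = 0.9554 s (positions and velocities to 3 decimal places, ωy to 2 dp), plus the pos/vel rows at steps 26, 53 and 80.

State at t = 0.9554 s:
  obj    pos=(+1.942,-0.802) vel=(+3.092,-1.390) ωy=+80.70

Key-timestep trajectory:
   step    t(s)  obj.x    obj.z    obj.vx   obj.vz 
     26  0.2321   +0.552  -0.177  +0.752  -0.338
     53  0.4732   +0.828  -0.301  +1.532  -0.688
     80  0.7143   +1.291  -0.509  +2.312  -1.039


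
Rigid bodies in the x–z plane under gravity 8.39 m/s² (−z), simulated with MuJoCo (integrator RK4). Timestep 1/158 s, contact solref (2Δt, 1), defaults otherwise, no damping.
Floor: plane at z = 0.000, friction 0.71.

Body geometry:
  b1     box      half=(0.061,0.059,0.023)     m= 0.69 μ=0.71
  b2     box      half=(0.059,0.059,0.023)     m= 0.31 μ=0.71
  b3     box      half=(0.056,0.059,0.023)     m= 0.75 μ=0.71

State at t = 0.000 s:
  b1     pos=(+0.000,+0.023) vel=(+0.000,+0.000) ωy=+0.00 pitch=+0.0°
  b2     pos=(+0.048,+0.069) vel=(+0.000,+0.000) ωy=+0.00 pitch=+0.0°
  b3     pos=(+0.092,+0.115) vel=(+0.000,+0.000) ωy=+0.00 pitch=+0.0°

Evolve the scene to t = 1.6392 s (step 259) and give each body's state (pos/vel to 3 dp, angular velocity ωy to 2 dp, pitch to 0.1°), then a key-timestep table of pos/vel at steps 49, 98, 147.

State at t = 1.6392 s:
  b1     pos=(+0.000,+0.023) vel=(+0.000,+0.000) ωy=+0.00 pitch=+0.0°
  b2     pos=(+0.103,+0.059) vel=(+0.000,+0.000) ωy=+0.00 pitch=+90.0°
  b3     pos=(+0.258,+0.023) vel=(+0.000,+0.000) ωy=+0.00 pitch=+180.0°

Key-timestep trajectory:
   step    t(s)  b1.x    b1.z    b1.vx   b1.vz   b2.x    b2.z    b2.vx   b2.vz   b3.x    b3.z    b3.vx   b3.vz 
     49  0.3101   +0.000  +0.023  +0.000  +0.000   +0.094  +0.062  +0.168  -0.037   +0.154  +0.060  +0.205  +0.006
     98  0.6203   +0.000  +0.023  +0.000  +0.000   +0.102  +0.059  -0.144  +0.020   +0.201  +0.060  +0.072  -0.002
    147  0.9304   +0.000  +0.023  +0.000  +0.000   +0.101  +0.060  -0.024  +0.020   +0.258  +0.022  -0.022  +0.071
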